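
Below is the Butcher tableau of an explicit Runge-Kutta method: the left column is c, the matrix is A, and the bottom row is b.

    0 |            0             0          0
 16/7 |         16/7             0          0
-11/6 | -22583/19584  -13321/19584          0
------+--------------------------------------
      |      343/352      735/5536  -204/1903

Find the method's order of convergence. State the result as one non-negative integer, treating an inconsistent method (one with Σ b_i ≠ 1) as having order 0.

b = (343/352, 735/5536, -204/1903)
c = (0, 16/7, -11/6)
Ac = (0, 0, -1903/1224)
Σ b_i: 343/352·1 + 735/5536·1 + (-204/1903)·1 = 1 ✓
b·c: 735/5536·16/7 + (-204/1903)·(-11/6) = 1/2 ✓
b·c²: 735/5536·256/49 + (-204/1903)·121/36 = 1/3 ✓
b·Ac: (-204/1903)·(-1903/1224) = 1/6 ✓; 3 stages ⇒ order 3.

3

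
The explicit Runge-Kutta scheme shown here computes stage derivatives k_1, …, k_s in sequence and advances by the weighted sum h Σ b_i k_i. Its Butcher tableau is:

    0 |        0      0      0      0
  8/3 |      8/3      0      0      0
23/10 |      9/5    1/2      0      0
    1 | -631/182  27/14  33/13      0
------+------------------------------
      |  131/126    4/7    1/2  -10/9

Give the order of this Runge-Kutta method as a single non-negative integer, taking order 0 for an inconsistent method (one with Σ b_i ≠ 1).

1

b = (131/126, 4/7, 1/2, -10/9)
c = (0, 8/3, 23/10, 1)
Ac = (0, 0, 4/3, 9993/910)
Σ b_i: 131/126·1 + 4/7·1 + 1/2·1 + (-10/9)·1 = 1 ✓
b·c: 4/7·8/3 + 1/2·23/10 + (-10/9)·1 = 1969/1260 ≠ 1/2 ⇒ order 1.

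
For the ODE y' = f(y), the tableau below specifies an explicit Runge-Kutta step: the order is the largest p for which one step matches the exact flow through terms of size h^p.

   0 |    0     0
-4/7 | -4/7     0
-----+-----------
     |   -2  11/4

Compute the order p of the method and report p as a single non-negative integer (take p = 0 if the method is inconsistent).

b = (-2, 11/4)
c = (0, -4/7)
Σ b_i: (-2)·1 + 11/4·1 = 3/4 ≠ 1 ⇒ order 0.

0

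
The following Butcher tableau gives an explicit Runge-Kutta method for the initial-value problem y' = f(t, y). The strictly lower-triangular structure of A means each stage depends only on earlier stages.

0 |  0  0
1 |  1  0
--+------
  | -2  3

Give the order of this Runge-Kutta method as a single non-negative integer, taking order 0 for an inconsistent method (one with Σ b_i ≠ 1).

1

b = (-2, 3)
c = (0, 1)
Σ b_i: (-2)·1 + 3·1 = 1 ✓
b·c: 3·1 = 3 ≠ 1/2 ⇒ order 1.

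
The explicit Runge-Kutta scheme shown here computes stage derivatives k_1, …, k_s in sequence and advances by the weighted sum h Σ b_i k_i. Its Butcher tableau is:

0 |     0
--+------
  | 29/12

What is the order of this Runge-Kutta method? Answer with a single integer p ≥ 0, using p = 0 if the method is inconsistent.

b = (29/12)
c = (0)
Σ b_i: 29/12·1 = 29/12 ≠ 1 ⇒ order 0.

0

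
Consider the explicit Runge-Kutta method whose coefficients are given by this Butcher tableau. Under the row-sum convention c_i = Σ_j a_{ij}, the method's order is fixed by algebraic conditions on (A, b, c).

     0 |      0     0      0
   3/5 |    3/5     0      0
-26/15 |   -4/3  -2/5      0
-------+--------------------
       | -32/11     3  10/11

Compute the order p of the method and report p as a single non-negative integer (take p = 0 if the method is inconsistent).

b = (-32/11, 3, 10/11)
c = (0, 3/5, -26/15)
Ac = (0, 0, -6/25)
Σ b_i: (-32/11)·1 + 3·1 + 10/11·1 = 1 ✓
b·c: 3·3/5 + 10/11·(-26/15) = 37/165 ≠ 1/2 ⇒ order 1.

1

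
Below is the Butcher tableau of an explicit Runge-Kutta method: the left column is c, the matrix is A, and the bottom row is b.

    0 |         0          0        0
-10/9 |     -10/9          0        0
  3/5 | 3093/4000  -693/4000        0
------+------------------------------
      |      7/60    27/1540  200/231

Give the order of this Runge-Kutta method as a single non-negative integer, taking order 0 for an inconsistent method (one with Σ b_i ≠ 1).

b = (7/60, 27/1540, 200/231)
c = (0, -10/9, 3/5)
Ac = (0, 0, 77/400)
Σ b_i: 7/60·1 + 27/1540·1 + 200/231·1 = 1 ✓
b·c: 27/1540·(-10/9) + 200/231·3/5 = 1/2 ✓
b·c²: 27/1540·100/81 + 200/231·9/25 = 1/3 ✓
b·Ac: 200/231·77/400 = 1/6 ✓; 3 stages ⇒ order 3.

3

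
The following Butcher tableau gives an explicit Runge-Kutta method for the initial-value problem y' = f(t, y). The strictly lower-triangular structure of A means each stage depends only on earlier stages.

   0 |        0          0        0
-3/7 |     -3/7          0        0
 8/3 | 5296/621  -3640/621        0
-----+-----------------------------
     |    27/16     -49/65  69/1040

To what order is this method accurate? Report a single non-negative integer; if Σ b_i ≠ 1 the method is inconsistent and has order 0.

3

b = (27/16, -49/65, 69/1040)
c = (0, -3/7, 8/3)
Ac = (0, 0, 520/207)
Σ b_i: 27/16·1 + (-49/65)·1 + 69/1040·1 = 1 ✓
b·c: (-49/65)·(-3/7) + 69/1040·8/3 = 1/2 ✓
b·c²: (-49/65)·9/49 + 69/1040·64/9 = 1/3 ✓
b·Ac: 69/1040·520/207 = 1/6 ✓; 3 stages ⇒ order 3.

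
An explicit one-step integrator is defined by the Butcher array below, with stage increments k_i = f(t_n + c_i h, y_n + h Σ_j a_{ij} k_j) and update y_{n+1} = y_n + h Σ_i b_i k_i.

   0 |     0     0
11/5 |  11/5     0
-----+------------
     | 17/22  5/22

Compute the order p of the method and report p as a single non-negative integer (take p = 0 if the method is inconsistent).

b = (17/22, 5/22)
c = (0, 11/5)
Σ b_i: 17/22·1 + 5/22·1 = 1 ✓
b·c: 5/22·11/5 = 1/2 ✓; 2 stages ⇒ order 2.

2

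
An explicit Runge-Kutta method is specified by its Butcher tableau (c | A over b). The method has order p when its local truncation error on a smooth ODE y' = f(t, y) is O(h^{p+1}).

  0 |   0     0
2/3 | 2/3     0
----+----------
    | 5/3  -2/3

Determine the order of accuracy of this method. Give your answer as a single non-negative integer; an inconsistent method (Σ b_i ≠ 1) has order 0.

1

b = (5/3, -2/3)
c = (0, 2/3)
Σ b_i: 5/3·1 + (-2/3)·1 = 1 ✓
b·c: (-2/3)·2/3 = -4/9 ≠ 1/2 ⇒ order 1.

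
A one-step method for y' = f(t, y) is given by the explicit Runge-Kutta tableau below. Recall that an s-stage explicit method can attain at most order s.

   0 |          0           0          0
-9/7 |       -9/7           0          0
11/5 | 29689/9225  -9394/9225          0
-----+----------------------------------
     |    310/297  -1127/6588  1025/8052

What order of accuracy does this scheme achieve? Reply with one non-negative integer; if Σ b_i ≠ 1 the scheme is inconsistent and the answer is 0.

b = (310/297, -1127/6588, 1025/8052)
c = (0, -9/7, 11/5)
Ac = (0, 0, 1342/1025)
Σ b_i: 310/297·1 + (-1127/6588)·1 + 1025/8052·1 = 1 ✓
b·c: (-1127/6588)·(-9/7) + 1025/8052·11/5 = 1/2 ✓
b·c²: (-1127/6588)·81/49 + 1025/8052·121/25 = 1/3 ✓
b·Ac: 1025/8052·1342/1025 = 1/6 ✓; 3 stages ⇒ order 3.

3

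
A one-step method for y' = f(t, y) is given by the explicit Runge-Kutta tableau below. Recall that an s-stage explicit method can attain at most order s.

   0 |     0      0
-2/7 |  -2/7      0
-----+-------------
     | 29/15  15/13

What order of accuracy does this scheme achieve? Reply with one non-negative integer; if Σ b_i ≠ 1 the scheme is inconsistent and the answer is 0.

0

b = (29/15, 15/13)
c = (0, -2/7)
Σ b_i: 29/15·1 + 15/13·1 = 602/195 ≠ 1 ⇒ order 0.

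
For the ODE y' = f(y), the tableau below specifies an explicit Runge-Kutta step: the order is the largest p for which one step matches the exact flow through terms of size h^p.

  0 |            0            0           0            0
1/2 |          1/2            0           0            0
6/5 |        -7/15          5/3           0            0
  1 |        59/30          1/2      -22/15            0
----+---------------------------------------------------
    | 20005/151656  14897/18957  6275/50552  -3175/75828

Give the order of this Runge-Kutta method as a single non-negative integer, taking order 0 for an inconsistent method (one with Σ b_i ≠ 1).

b = (20005/151656, 14897/18957, 6275/50552, -3175/75828)
c = (0, 1/2, 6/5, 1)
Ac = (0, 0, 5/6, -151/100)
Σ b_i: 20005/151656·1 + 14897/18957·1 + 6275/50552·1 + (-3175/75828)·1 = 1 ✓
b·c: 14897/18957·1/2 + 6275/50552·6/5 + (-3175/75828)·1 = 1/2 ✓
b·c²: 14897/18957·1/4 + 6275/50552·36/25 + (-3175/75828)·1 = 1/3 ✓
b·Ac: 6275/50552·5/6 + (-3175/75828)·(-151/100) = 1/6 ✓
b·c³: 14897/18957·1/8 + 6275/50552·216/125 + (-3175/75828)·1 = 68461/252760 ≠ 1/4 ⇒ order 3.
b·(c∘Ac): 6275/50552·1 + (-3175/75828)·(-151/100) = 56827/303312 ≠ 1/8
b·Ac²: 6275/50552·5/12 + (-3175/75828)·(-1987/1000) = 17051/126380 ≠ 1/12
b·A²c: (-3175/75828)·(-11/9) = 34925/682452 ≠ 1/24

3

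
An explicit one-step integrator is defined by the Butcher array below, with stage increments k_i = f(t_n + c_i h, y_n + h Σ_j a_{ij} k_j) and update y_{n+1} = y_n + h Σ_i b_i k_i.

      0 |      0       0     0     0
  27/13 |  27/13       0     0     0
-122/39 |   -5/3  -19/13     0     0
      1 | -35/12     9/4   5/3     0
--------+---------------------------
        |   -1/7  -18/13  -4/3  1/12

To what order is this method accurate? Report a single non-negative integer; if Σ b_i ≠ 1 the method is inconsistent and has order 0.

b = (-1/7, -18/13, -4/3, 1/12)
c = (0, 27/13, -122/39, 1)
Ac = (0, 0, -513/169, -253/468)
Σ b_i: (-1/7)·1 + (-18/13)·1 + (-4/3)·1 + 1/12·1 = -1011/364 ≠ 1 ⇒ order 0.

0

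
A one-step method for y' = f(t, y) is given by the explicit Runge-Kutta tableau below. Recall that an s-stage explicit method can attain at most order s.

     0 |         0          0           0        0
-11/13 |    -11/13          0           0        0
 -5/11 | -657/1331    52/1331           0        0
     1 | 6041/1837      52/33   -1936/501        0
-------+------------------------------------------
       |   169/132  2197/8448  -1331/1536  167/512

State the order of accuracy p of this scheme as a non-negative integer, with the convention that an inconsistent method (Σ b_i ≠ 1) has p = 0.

4

b = (169/132, 2197/8448, -1331/1536, 167/512)
c = (0, -11/13, -5/11, 1)
Ac = (0, 0, -4/121, 212/501)
Σ b_i: 169/132·1 + 2197/8448·1 + (-1331/1536)·1 + 167/512·1 = 1 ✓
b·c: 2197/8448·(-11/13) + (-1331/1536)·(-5/11) + 167/512·1 = 1/2 ✓
b·c²: 2197/8448·121/169 + (-1331/1536)·25/121 + 167/512·1 = 1/3 ✓
b·Ac: (-1331/1536)·(-4/121) + 167/512·212/501 = 1/6 ✓
b·c³: 2197/8448·(-1331/2197) + (-1331/1536)·(-125/1331) + 167/512·1 = 1/4 ✓
b·(c∘Ac): (-1331/1536)·20/1331 + 167/512·212/501 = 1/8 ✓
b·Ac²: (-1331/1536)·4/143 + 167/512·716/2171 = 1/12 ✓
b·A²c: 167/512·64/501 = 1/24 ✓; 4 stages ⇒ order 4.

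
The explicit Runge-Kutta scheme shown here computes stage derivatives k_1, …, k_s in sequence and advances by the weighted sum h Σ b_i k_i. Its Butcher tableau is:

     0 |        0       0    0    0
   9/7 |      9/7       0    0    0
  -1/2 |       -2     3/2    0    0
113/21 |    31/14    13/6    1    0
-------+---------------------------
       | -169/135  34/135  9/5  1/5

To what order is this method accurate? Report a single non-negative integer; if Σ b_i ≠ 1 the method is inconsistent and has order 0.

b = (-169/135, 34/135, 9/5, 1/5)
c = (0, 9/7, -1/2, 113/21)
Ac = (0, 0, 27/14, 16/7)
Σ b_i: (-169/135)·1 + 34/135·1 + 9/5·1 + 1/5·1 = 1 ✓
b·c: 34/135·9/7 + 9/5·(-1/2) + 1/5·113/21 = 1/2 ✓
b·c²: 34/135·81/49 + 9/5·1/4 + 1/5·12769/441 = 58717/8820 ≠ 1/3 ⇒ order 2.
b·Ac: 9/5·27/14 + 1/5·16/7 = 55/14 ≠ 1/6

2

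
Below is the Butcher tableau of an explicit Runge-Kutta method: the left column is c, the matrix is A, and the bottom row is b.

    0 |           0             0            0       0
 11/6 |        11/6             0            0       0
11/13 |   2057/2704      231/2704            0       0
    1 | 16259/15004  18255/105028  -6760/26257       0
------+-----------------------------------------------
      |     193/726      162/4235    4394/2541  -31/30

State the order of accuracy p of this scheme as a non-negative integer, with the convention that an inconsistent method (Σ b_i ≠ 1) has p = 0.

4

b = (193/726, 162/4235, 4394/2541, -31/30)
c = (0, 11/6, 11/13, 1)
Ac = (0, 0, 847/5408, 25/248)
Σ b_i: 193/726·1 + 162/4235·1 + 4394/2541·1 + (-31/30)·1 = 1 ✓
b·c: 162/4235·11/6 + 4394/2541·11/13 + (-31/30)·1 = 1/2 ✓
b·c²: 162/4235·121/36 + 4394/2541·121/169 + (-31/30)·1 = 1/3 ✓
b·Ac: 4394/2541·847/5408 + (-31/30)·25/248 = 1/6 ✓
b·c³: 162/4235·1331/216 + 4394/2541·1331/2197 + (-31/30)·1 = 1/4 ✓
b·(c∘Ac): 4394/2541·9317/70304 + (-31/30)·25/248 = 1/8 ✓
b·Ac²: 4394/2541·9317/32448 + (-31/30)·595/1488 = 1/12 ✓
b·A²c: (-31/30)·(-5/124) = 1/24 ✓; 4 stages ⇒ order 4.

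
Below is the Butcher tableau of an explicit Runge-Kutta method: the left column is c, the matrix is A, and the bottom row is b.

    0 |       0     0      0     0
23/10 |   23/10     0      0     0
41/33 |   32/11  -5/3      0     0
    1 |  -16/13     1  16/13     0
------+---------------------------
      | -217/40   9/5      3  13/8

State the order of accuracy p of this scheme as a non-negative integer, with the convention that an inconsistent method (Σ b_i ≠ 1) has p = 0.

1

b = (-217/40, 9/5, 3, 13/8)
c = (0, 23/10, 41/33, 1)
Ac = (0, 0, -23/6, 16427/4290)
Σ b_i: (-217/40)·1 + 9/5·1 + 3·1 + 13/8·1 = 1 ✓
b·c: 9/5·23/10 + 3·41/33 + 13/8·1 = 20883/2200 ≠ 1/2 ⇒ order 1.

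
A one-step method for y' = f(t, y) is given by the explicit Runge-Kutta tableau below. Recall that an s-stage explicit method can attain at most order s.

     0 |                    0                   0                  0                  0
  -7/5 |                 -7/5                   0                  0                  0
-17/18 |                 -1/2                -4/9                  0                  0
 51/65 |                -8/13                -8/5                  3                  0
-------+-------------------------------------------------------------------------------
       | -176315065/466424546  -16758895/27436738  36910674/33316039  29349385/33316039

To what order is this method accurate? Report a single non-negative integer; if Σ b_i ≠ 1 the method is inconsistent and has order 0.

3

b = (-176315065/466424546, -16758895/27436738, 36910674/33316039, 29349385/33316039)
c = (0, -7/5, -17/18, 51/65)
Ac = (0, 0, 28/45, -89/150)
Σ b_i: (-176315065/466424546)·1 + (-16758895/27436738)·1 + 36910674/33316039·1 + 29349385/33316039·1 = 1 ✓
b·c: (-16758895/27436738)·(-7/5) + 36910674/33316039·(-17/18) + 29349385/33316039·51/65 = 1/2 ✓
b·c²: (-16758895/27436738)·49/25 + 36910674/33316039·289/324 + 29349385/33316039·2601/4225 = 1/3 ✓
b·Ac: 36910674/33316039·28/45 + 29349385/33316039·(-89/150) = 1/6 ✓
b·c³: (-16758895/27436738)·(-343/125) + 36910674/33316039·(-4913/5832) + 29349385/33316039·132651/274625 = 80364177559/68787821700 ≠ 1/4 ⇒ order 3.
b·(c∘Ac): 36910674/33316039·(-238/405) + 29349385/33316039·(-1513/3250) = -311946923/293965050 ≠ 1/8
b·Ac²: 36910674/33316039·(-196/225) + 29349385/33316039·(-6211/13500) = -1450255427/1058274180 ≠ 1/12
b·A²c: 29349385/33316039·28/15 = 164356556/99948117 ≠ 1/24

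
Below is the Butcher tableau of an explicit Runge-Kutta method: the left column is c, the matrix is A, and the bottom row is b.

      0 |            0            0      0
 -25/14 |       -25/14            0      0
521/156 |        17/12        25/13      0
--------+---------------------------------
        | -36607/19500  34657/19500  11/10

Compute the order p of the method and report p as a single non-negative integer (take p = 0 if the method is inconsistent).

b = (-36607/19500, 34657/19500, 11/10)
c = (0, -25/14, 521/156)
Ac = (0, 0, -625/182)
Σ b_i: (-36607/19500)·1 + 34657/19500·1 + 11/10·1 = 1 ✓
b·c: 34657/19500·(-25/14) + 11/10·521/156 = 1/2 ✓
b·c²: 34657/19500·625/196 + 11/10·271441/24336 = 30555407/1703520 ≠ 1/3 ⇒ order 2.
b·Ac: 11/10·(-625/182) = -1375/364 ≠ 1/6

2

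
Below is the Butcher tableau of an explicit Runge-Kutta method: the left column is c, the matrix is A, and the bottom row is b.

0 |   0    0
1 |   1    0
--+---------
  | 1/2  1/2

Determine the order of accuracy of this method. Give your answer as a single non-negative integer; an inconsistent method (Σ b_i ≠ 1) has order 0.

b = (1/2, 1/2)
c = (0, 1)
Σ b_i: 1/2·1 + 1/2·1 = 1 ✓
b·c: 1/2·1 = 1/2 ✓; 2 stages ⇒ order 2.

2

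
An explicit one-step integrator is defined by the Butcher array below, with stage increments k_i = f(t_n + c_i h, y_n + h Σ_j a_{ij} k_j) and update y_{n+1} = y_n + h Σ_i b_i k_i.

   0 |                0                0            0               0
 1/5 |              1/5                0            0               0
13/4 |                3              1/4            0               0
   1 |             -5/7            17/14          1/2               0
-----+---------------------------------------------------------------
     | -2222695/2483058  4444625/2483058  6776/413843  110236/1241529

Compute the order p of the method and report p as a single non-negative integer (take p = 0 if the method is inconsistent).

3

b = (-2222695/2483058, 4444625/2483058, 6776/413843, 110236/1241529)
c = (0, 1/5, 13/4, 1)
Ac = (0, 0, 1/20, 523/280)
Σ b_i: (-2222695/2483058)·1 + 4444625/2483058·1 + 6776/413843·1 + 110236/1241529·1 = 1 ✓
b·c: 4444625/2483058·1/5 + 6776/413843·13/4 + 110236/1241529·1 = 1/2 ✓
b·c²: 4444625/2483058·1/25 + 6776/413843·169/16 + 110236/1241529·1 = 1/3 ✓
b·Ac: 6776/413843·1/20 + 110236/1241529·523/280 = 1/6 ✓
b·c³: 4444625/2483058·1/125 + 6776/413843·2197/64 + 110236/1241529·1 = 2202231/3310744 ≠ 1/4 ⇒ order 3.
b·(c∘Ac): 6776/413843·13/80 + 110236/1241529·523/280 = 1046042/6207645 ≠ 1/8
b·Ac²: 6776/413843·1/100 + 110236/1241529·29847/5600 = 7836553/16553720 ≠ 1/12
b·A²c: 110236/1241529·1/40 = 27559/12415290 ≠ 1/24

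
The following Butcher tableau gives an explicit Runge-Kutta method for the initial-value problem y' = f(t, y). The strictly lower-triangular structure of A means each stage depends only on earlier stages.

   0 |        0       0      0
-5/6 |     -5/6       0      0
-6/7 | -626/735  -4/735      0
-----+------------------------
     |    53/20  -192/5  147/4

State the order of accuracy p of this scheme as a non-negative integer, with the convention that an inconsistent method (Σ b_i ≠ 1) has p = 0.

b = (53/20, -192/5, 147/4)
c = (0, -5/6, -6/7)
Ac = (0, 0, 2/441)
Σ b_i: 53/20·1 + (-192/5)·1 + 147/4·1 = 1 ✓
b·c: (-192/5)·(-5/6) + 147/4·(-6/7) = 1/2 ✓
b·c²: (-192/5)·25/36 + 147/4·36/49 = 1/3 ✓
b·Ac: 147/4·2/441 = 1/6 ✓; 3 stages ⇒ order 3.

3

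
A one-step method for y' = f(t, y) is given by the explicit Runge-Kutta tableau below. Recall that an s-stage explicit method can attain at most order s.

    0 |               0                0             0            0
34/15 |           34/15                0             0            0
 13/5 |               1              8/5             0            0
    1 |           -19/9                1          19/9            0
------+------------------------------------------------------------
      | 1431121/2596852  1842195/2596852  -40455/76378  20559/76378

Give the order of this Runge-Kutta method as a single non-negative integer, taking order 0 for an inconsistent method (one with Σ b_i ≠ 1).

3

b = (1431121/2596852, 1842195/2596852, -40455/76378, 20559/76378)
c = (0, 34/15, 13/5, 1)
Ac = (0, 0, 272/75, 349/45)
Σ b_i: 1431121/2596852·1 + 1842195/2596852·1 + (-40455/76378)·1 + 20559/76378·1 = 1 ✓
b·c: 1842195/2596852·34/15 + (-40455/76378)·13/5 + 20559/76378·1 = 1/2 ✓
b·c²: 1842195/2596852·1156/225 + (-40455/76378)·169/25 + 20559/76378·1 = 1/3 ✓
b·Ac: (-40455/76378)·272/75 + 20559/76378·349/45 = 1/6 ✓
b·c³: 1842195/2596852·39304/3375 + (-40455/76378)·2197/125 + 20559/76378·1 = -1338574/1718505 ≠ 1/4 ⇒ order 3.
b·(c∘Ac): (-40455/76378)·3536/375 + 20559/76378·349/45 = -16651291/5728350 ≠ 1/8
b·Ac²: (-40455/76378)·9248/1125 + 20559/76378·4367/225 = 997039/1145670 ≠ 1/12
b·A²c: 20559/76378·5168/675 = 17708152/8592525 ≠ 1/24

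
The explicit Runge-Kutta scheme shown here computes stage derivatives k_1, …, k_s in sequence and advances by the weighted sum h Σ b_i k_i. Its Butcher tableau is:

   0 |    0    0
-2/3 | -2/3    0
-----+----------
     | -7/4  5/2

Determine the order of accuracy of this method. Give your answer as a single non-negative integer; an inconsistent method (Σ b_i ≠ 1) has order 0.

0

b = (-7/4, 5/2)
c = (0, -2/3)
Σ b_i: (-7/4)·1 + 5/2·1 = 3/4 ≠ 1 ⇒ order 0.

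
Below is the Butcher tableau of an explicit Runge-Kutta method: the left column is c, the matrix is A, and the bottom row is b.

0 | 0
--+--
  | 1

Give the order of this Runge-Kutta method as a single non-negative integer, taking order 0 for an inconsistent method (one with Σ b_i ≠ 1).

b = (1)
c = (0)
Σ b_i: 1·1 = 1 ✓; 1 stage ⇒ order 1.

1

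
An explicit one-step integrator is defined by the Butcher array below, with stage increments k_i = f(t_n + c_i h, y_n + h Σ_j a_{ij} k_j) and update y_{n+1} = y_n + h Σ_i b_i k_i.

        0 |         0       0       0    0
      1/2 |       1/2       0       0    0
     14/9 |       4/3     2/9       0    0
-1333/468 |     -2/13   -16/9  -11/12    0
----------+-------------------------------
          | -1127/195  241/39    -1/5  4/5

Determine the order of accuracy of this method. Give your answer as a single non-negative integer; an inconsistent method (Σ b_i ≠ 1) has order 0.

b = (-1127/195, 241/39, -1/5, 4/5)
c = (0, 1/2, 14/9, -1333/468)
Ac = (0, 0, 1/9, -125/54)
Σ b_i: (-1127/195)·1 + 241/39·1 + (-1/5)·1 + 4/5·1 = 1 ✓
b·c: 241/39·1/2 + (-1/5)·14/9 + 4/5·(-1333/468) = 1/2 ✓
b·c²: 241/39·1/4 + (-1/5)·196/81 + 4/5·1776889/219024 = 172279/22815 ≠ 1/3 ⇒ order 2.
b·Ac: (-1/5)·1/9 + 4/5·(-125/54) = -253/135 ≠ 1/6

2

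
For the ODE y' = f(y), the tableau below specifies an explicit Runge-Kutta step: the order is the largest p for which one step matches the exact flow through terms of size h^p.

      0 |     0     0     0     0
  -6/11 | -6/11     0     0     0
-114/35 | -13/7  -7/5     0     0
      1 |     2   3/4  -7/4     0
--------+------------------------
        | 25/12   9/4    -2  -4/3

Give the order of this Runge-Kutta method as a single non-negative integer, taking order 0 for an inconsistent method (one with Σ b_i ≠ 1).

1

b = (25/12, 9/4, -2, -4/3)
c = (0, -6/11, -114/35, 1)
Ac = (0, 0, 42/55, 291/55)
Σ b_i: 25/12·1 + 9/4·1 + (-2)·1 + (-4/3)·1 = 1 ✓
b·c: 9/4·(-6/11) + (-2)·(-114/35) + (-4/3)·1 = 9133/2310 ≠ 1/2 ⇒ order 1.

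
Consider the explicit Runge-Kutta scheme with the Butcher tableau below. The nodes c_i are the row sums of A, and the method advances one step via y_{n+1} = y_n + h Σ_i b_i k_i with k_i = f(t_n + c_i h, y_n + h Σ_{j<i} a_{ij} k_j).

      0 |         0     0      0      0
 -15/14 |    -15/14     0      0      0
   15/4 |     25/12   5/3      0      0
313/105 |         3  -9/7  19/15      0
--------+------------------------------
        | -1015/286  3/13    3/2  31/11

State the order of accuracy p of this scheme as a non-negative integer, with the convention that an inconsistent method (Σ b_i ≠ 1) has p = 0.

b = (-1015/286, 3/13, 3/2, 31/11)
c = (0, -15/14, 15/4, 313/105)
Ac = (0, 0, -25/14, 1201/196)
Σ b_i: (-1015/286)·1 + 3/13·1 + 3/2·1 + 31/11·1 = 1 ✓
b·c: 3/13·(-15/14) + 3/2·15/4 + 31/11·313/105 = 236441/17160 ≠ 1/2 ⇒ order 1.

1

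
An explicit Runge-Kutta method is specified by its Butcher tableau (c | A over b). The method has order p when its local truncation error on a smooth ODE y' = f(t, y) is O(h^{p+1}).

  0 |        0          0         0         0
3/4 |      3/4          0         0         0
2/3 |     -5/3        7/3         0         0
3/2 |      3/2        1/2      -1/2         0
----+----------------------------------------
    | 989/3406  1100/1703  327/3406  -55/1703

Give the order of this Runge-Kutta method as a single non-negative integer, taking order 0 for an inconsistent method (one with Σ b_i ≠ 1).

3

b = (989/3406, 1100/1703, 327/3406, -55/1703)
c = (0, 3/4, 2/3, 3/2)
Ac = (0, 0, 7/4, 1/24)
Σ b_i: 989/3406·1 + 1100/1703·1 + 327/3406·1 + (-55/1703)·1 = 1 ✓
b·c: 1100/1703·3/4 + 327/3406·2/3 + (-55/1703)·3/2 = 1/2 ✓
b·c²: 1100/1703·9/16 + 327/3406·4/9 + (-55/1703)·9/4 = 1/3 ✓
b·Ac: 327/3406·7/4 + (-55/1703)·1/24 = 1/6 ✓
b·c³: 1100/1703·27/64 + 327/3406·8/27 + (-55/1703)·27/8 = 47071/245232 ≠ 1/4 ⇒ order 3.
b·(c∘Ac): 327/3406·7/6 + (-55/1703)·1/16 = 2997/27248 ≠ 1/8
b·Ac²: 327/3406·21/16 + (-55/1703)·17/288 = 15217/122616 ≠ 1/12
b·A²c: (-55/1703)·(-7/8) = 385/13624 ≠ 1/24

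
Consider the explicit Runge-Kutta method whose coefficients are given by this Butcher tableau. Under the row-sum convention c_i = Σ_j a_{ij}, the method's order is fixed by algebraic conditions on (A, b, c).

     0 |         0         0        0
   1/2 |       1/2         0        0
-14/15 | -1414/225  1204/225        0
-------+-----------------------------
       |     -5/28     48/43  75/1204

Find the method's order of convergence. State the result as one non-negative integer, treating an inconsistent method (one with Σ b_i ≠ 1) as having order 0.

3

b = (-5/28, 48/43, 75/1204)
c = (0, 1/2, -14/15)
Ac = (0, 0, 602/225)
Σ b_i: (-5/28)·1 + 48/43·1 + 75/1204·1 = 1 ✓
b·c: 48/43·1/2 + 75/1204·(-14/15) = 1/2 ✓
b·c²: 48/43·1/4 + 75/1204·196/225 = 1/3 ✓
b·Ac: 75/1204·602/225 = 1/6 ✓; 3 stages ⇒ order 3.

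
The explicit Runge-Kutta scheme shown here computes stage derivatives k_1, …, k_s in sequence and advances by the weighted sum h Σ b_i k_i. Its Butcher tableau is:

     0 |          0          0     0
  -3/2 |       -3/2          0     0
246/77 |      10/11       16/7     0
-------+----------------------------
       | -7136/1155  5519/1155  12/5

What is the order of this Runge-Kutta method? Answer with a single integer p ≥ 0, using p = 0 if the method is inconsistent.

2

b = (-7136/1155, 5519/1155, 12/5)
c = (0, -3/2, 246/77)
Ac = (0, 0, -24/7)
Σ b_i: (-7136/1155)·1 + 5519/1155·1 + 12/5·1 = 1 ✓
b·c: 5519/1155·(-3/2) + 12/5·246/77 = 1/2 ✓
b·c²: 5519/1155·9/4 + 12/5·60516/5929 = 4179657/118580 ≠ 1/3 ⇒ order 2.
b·Ac: 12/5·(-24/7) = -288/35 ≠ 1/6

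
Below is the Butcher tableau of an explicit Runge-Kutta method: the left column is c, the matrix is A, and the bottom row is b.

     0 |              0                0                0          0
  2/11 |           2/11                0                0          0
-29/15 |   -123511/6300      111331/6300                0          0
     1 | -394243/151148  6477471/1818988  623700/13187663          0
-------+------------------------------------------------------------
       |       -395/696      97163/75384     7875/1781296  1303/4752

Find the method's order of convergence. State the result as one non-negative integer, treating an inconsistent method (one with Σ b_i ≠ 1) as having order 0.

b = (-395/696, 97163/75384, 7875/1781296, 1303/4752)
c = (0, 2/11, -29/15, 1)
Ac = (0, 0, 10121/3150, 1449/2606)
Σ b_i: (-395/696)·1 + 97163/75384·1 + 7875/1781296·1 + 1303/4752·1 = 1 ✓
b·c: 97163/75384·2/11 + 7875/1781296·(-29/15) + 1303/4752·1 = 1/2 ✓
b·c²: 97163/75384·4/121 + 7875/1781296·841/225 + 1303/4752·1 = 1/3 ✓
b·Ac: 7875/1781296·10121/3150 + 1303/4752·1449/2606 = 1/6 ✓
b·c³: 97163/75384·8/1331 + 7875/1781296·(-24389/3375) + 1303/4752·1 = 1/4 ✓
b·(c∘Ac): 7875/1781296·(-293509/47250) + 1303/4752·1449/2606 = 1/8 ✓
b·Ac²: 7875/1781296·10121/17325 + 1303/4752·4221/14333 = 1/12 ✓
b·A²c: 1303/4752·198/1303 = 1/24 ✓; 4 stages ⇒ order 4.

4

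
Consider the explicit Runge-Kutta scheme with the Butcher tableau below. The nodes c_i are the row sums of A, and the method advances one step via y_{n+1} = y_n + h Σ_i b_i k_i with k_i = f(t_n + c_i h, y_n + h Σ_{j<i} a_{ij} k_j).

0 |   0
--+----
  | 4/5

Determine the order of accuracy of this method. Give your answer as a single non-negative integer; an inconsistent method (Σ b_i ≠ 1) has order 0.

b = (4/5)
c = (0)
Σ b_i: 4/5·1 = 4/5 ≠ 1 ⇒ order 0.

0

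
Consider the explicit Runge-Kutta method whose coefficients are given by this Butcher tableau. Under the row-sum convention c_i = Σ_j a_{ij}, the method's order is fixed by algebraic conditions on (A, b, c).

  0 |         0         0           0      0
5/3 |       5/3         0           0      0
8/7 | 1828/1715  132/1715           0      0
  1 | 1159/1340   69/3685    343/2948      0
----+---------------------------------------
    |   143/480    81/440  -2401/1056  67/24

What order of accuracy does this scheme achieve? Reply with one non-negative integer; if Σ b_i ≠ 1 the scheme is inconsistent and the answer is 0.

4

b = (143/480, 81/440, -2401/1056, 67/24)
c = (0, 5/3, 8/7, 1)
Ac = (0, 0, 44/343, 11/67)
Σ b_i: 143/480·1 + 81/440·1 + (-2401/1056)·1 + 67/24·1 = 1 ✓
b·c: 81/440·5/3 + (-2401/1056)·8/7 + 67/24·1 = 1/2 ✓
b·c²: 81/440·25/9 + (-2401/1056)·64/49 + 67/24·1 = 1/3 ✓
b·Ac: (-2401/1056)·44/343 + 67/24·11/67 = 1/6 ✓
b·c³: 81/440·125/27 + (-2401/1056)·512/343 + 67/24·1 = 1/4 ✓
b·(c∘Ac): (-2401/1056)·352/2401 + 67/24·11/67 = 1/8 ✓
b·Ac²: (-2401/1056)·220/1029 + 67/24·41/201 = 1/12 ✓
b·A²c: 67/24·1/67 = 1/24 ✓; 4 stages ⇒ order 4.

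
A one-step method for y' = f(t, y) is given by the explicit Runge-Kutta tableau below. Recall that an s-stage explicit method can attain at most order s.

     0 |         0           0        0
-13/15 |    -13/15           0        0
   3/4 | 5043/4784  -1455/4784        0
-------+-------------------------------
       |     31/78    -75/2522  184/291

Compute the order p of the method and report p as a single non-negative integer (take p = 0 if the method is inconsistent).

b = (31/78, -75/2522, 184/291)
c = (0, -13/15, 3/4)
Ac = (0, 0, 97/368)
Σ b_i: 31/78·1 + (-75/2522)·1 + 184/291·1 = 1 ✓
b·c: (-75/2522)·(-13/15) + 184/291·3/4 = 1/2 ✓
b·c²: (-75/2522)·169/225 + 184/291·9/16 = 1/3 ✓
b·Ac: 184/291·97/368 = 1/6 ✓; 3 stages ⇒ order 3.

3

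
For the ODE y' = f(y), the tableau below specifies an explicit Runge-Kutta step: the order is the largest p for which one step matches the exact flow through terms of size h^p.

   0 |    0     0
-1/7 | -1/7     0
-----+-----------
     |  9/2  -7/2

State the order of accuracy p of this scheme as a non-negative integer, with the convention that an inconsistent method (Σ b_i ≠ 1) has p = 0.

2

b = (9/2, -7/2)
c = (0, -1/7)
Σ b_i: 9/2·1 + (-7/2)·1 = 1 ✓
b·c: (-7/2)·(-1/7) = 1/2 ✓; 2 stages ⇒ order 2.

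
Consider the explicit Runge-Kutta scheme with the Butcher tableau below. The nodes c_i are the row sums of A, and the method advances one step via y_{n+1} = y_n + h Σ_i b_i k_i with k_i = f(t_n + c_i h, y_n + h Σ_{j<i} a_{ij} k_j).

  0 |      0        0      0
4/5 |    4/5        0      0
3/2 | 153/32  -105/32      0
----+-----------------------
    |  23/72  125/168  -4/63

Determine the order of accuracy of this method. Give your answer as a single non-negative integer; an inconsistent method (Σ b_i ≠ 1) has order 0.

3

b = (23/72, 125/168, -4/63)
c = (0, 4/5, 3/2)
Ac = (0, 0, -21/8)
Σ b_i: 23/72·1 + 125/168·1 + (-4/63)·1 = 1 ✓
b·c: 125/168·4/5 + (-4/63)·3/2 = 1/2 ✓
b·c²: 125/168·16/25 + (-4/63)·9/4 = 1/3 ✓
b·Ac: (-4/63)·(-21/8) = 1/6 ✓; 3 stages ⇒ order 3.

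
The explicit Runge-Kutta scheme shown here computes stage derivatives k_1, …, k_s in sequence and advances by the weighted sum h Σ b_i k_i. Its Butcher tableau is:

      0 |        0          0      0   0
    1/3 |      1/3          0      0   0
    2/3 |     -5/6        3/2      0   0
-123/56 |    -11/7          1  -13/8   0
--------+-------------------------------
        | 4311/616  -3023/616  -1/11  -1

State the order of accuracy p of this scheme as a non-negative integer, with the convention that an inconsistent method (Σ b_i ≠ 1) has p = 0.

b = (4311/616, -3023/616, -1/11, -1)
c = (0, 1/3, 2/3, -123/56)
Ac = (0, 0, 1/2, -3/4)
Σ b_i: 4311/616·1 + (-3023/616)·1 + (-1/11)·1 + (-1)·1 = 1 ✓
b·c: (-3023/616)·1/3 + (-1/11)·2/3 + (-1)·(-123/56) = 1/2 ✓
b·c²: (-3023/616)·1/9 + (-1/11)·4/9 + (-1)·15129/3136 = -1679603/310464 ≠ 1/3 ⇒ order 2.
b·Ac: (-1/11)·1/2 + (-1)·(-3/4) = 31/44 ≠ 1/6

2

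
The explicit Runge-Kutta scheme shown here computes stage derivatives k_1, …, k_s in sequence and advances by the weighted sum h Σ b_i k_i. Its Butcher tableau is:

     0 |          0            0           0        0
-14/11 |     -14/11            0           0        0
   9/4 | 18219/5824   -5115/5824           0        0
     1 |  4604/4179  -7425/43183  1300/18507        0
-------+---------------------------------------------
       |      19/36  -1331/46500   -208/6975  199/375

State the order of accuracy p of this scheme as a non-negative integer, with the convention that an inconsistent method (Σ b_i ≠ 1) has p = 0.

b = (19/36, -1331/46500, -208/6975, 199/375)
c = (0, -14/11, 9/4, 1)
Ac = (0, 0, 465/416, 75/199)
Σ b_i: 19/36·1 + (-1331/46500)·1 + (-208/6975)·1 + 199/375·1 = 1 ✓
b·c: (-1331/46500)·(-14/11) + (-208/6975)·9/4 + 199/375·1 = 1/2 ✓
b·c²: (-1331/46500)·196/121 + (-208/6975)·81/16 + 199/375·1 = 1/3 ✓
b·Ac: (-208/6975)·465/416 + 199/375·75/199 = 1/6 ✓
b·c³: (-1331/46500)·(-2744/1331) + (-208/6975)·729/64 + 199/375·1 = 1/4 ✓
b·(c∘Ac): (-208/6975)·4185/1664 + 199/375·75/199 = 1/8 ✓
b·Ac²: (-208/6975)·(-3255/2288) + 199/375·675/8756 = 1/12 ✓
b·A²c: 199/375·125/1592 = 1/24 ✓; 4 stages ⇒ order 4.

4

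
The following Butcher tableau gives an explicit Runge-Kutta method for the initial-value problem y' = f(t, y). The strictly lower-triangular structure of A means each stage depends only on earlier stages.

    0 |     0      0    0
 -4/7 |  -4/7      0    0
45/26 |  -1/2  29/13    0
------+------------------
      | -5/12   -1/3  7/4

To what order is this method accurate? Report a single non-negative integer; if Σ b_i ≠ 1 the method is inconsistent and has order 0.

b = (-5/12, -1/3, 7/4)
c = (0, -4/7, 45/26)
Ac = (0, 0, -116/91)
Σ b_i: (-5/12)·1 + (-1/3)·1 + 7/4·1 = 1 ✓
b·c: (-1/3)·(-4/7) + 7/4·45/26 = 7031/2184 ≠ 1/2 ⇒ order 1.

1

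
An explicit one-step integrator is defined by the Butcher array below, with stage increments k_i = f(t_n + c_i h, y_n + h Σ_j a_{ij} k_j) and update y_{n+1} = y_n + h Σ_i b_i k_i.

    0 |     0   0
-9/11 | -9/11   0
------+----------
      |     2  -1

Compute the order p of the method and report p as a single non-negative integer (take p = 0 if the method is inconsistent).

b = (2, -1)
c = (0, -9/11)
Σ b_i: 2·1 + (-1)·1 = 1 ✓
b·c: (-1)·(-9/11) = 9/11 ≠ 1/2 ⇒ order 1.

1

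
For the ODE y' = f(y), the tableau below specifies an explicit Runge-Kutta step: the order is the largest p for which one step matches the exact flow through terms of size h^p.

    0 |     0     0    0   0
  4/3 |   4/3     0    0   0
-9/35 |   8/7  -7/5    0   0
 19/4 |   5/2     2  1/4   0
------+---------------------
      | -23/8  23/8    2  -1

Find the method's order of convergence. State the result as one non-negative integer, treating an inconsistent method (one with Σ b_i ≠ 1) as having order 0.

1

b = (-23/8, 23/8, 2, -1)
c = (0, 4/3, -9/35, 19/4)
Ac = (0, 0, -28/15, 1093/420)
Σ b_i: (-23/8)·1 + 23/8·1 + 2·1 + (-1)·1 = 1 ✓
b·c: 23/8·4/3 + 2·(-9/35) + (-1)·19/4 = -601/420 ≠ 1/2 ⇒ order 1.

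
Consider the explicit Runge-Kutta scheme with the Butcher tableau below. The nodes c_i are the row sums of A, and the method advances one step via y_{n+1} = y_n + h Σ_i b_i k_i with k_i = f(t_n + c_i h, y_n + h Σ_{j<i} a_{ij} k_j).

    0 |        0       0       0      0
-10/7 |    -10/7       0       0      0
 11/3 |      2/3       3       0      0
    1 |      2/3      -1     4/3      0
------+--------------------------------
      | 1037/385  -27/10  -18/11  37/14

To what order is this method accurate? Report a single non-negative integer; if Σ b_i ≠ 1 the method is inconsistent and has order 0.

b = (1037/385, -27/10, -18/11, 37/14)
c = (0, -10/7, 11/3, 1)
Ac = (0, 0, -30/7, 398/63)
Σ b_i: 1037/385·1 + (-27/10)·1 + (-18/11)·1 + 37/14·1 = 1 ✓
b·c: (-27/10)·(-10/7) + (-18/11)·11/3 + 37/14·1 = 1/2 ✓
b·c²: (-27/10)·100/49 + (-18/11)·121/9 + 37/14·1 = -2437/98 ≠ 1/3 ⇒ order 2.
b·Ac: (-18/11)·(-30/7) + 37/14·398/63 = 115013/4851 ≠ 1/6

2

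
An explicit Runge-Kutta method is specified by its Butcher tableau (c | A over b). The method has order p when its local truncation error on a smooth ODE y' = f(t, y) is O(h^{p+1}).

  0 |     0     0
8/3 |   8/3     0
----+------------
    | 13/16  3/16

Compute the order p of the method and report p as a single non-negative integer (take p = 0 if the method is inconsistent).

2

b = (13/16, 3/16)
c = (0, 8/3)
Σ b_i: 13/16·1 + 3/16·1 = 1 ✓
b·c: 3/16·8/3 = 1/2 ✓; 2 stages ⇒ order 2.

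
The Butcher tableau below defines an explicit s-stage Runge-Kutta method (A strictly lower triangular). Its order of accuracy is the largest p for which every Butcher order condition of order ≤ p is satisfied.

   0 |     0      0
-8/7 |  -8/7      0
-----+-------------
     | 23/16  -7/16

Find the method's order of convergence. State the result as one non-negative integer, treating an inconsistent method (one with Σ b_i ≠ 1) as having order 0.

2

b = (23/16, -7/16)
c = (0, -8/7)
Σ b_i: 23/16·1 + (-7/16)·1 = 1 ✓
b·c: (-7/16)·(-8/7) = 1/2 ✓; 2 stages ⇒ order 2.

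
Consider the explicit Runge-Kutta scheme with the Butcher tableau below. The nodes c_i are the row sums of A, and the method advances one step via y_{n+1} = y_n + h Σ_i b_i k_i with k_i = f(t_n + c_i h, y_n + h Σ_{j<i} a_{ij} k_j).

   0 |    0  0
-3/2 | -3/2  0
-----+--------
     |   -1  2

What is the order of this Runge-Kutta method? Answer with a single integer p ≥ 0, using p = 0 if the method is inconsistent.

1

b = (-1, 2)
c = (0, -3/2)
Σ b_i: (-1)·1 + 2·1 = 1 ✓
b·c: 2·(-3/2) = -3 ≠ 1/2 ⇒ order 1.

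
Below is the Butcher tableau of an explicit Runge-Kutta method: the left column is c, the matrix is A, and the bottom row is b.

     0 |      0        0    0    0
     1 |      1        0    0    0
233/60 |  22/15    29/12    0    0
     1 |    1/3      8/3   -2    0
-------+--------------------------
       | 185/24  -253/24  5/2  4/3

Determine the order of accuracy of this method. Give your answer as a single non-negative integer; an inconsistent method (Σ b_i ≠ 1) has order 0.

b = (185/24, -253/24, 5/2, 4/3)
c = (0, 1, 233/60, 1)
Ac = (0, 0, 29/12, -51/10)
Σ b_i: 185/24·1 + (-253/24)·1 + 5/2·1 + 4/3·1 = 1 ✓
b·c: (-253/24)·1 + 5/2·233/60 + 4/3·1 = 1/2 ✓
b·c²: (-253/24)·1 + 5/2·54289/3600 + 4/3·1 = 41029/1440 ≠ 1/3 ⇒ order 2.
b·Ac: 5/2·29/12 + 4/3·(-51/10) = -91/120 ≠ 1/6

2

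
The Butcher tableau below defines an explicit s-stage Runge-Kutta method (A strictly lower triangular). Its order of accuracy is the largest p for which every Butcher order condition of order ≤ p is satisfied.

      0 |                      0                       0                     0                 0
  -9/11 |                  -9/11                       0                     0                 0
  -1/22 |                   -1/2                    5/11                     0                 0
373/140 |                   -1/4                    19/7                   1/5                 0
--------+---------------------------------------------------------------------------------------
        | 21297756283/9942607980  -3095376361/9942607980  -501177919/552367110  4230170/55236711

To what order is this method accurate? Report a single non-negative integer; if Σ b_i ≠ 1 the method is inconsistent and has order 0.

b = (21297756283/9942607980, -3095376361/9942607980, -501177919/552367110, 4230170/55236711)
c = (0, -9/11, -1/22, 373/140)
Ac = (0, 0, -45/121, -1717/770)
Σ b_i: 21297756283/9942607980·1 + (-3095376361/9942607980)·1 + (-501177919/552367110)·1 + 4230170/55236711·1 = 1 ✓
b·c: (-3095376361/9942607980)·(-9/11) + (-501177919/552367110)·(-1/22) + 4230170/55236711·373/140 = 1/2 ✓
b·c²: (-3095376361/9942607980)·81/121 + (-501177919/552367110)·1/484 + 4230170/55236711·139129/19600 = 1/3 ✓
b·Ac: (-501177919/552367110)·(-45/121) + 4230170/55236711·(-1717/770) = 1/6 ✓
b·c³: (-3095376361/9942607980)·(-729/1331) + (-501177919/552367110)·(-1/10648) + 4230170/55236711·51895117/2744000 = 60594568527091/37428395373600 ≠ 1/4 ⇒ order 3.
b·(c∘Ac): (-501177919/552367110)·45/2662 + 4230170/55236711·(-640441/107800) = -15717117997/33418210155 ≠ 1/8
b·Ac²: (-501177919/552367110)·405/1331 + 4230170/55236711·30787/16940 = -915001376/6683642031 ≠ 1/12
b·A²c: 4230170/55236711·(-9/121) = -12690510/2227880677 ≠ 1/24

3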